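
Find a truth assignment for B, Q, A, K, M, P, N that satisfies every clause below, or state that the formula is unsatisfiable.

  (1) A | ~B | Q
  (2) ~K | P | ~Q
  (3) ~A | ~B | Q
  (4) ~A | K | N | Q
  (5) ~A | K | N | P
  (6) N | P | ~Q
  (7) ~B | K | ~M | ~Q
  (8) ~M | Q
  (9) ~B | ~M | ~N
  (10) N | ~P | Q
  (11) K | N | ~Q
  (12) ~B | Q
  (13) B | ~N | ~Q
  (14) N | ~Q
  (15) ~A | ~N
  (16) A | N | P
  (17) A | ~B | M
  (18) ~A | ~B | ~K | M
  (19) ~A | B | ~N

Try B = True:
  (~B | Q) forces Q = True.
  (N | ~Q) forces N = True.
  (~B | ~M | ~N) forces M = False.
  (~A | ~N) forces A = False.
  clause (A | ~B | M) is falsified — backtrack.
So B = False.
Set Q = False.
  then (~M | Q) forces M = False.
Set A = False.
Set K = False.
Set P = True.
  then (N | ~P | Q) forces N = True.
All clauses satisfied.

B = False, Q = False, A = False, K = False, M = False, P = True, N = True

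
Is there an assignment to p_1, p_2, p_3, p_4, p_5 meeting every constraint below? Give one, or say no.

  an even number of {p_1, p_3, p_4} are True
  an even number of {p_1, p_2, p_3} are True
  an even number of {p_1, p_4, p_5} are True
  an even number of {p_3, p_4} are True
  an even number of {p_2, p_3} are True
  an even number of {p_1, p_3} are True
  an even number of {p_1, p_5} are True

p_1 = False, p_2 = False, p_3 = False, p_4 = False, p_5 = False

{p_1, p_3, p_4}: 0 true → even ✓
{p_1, p_2, p_3}: 0 true → even ✓
{p_1, p_4, p_5}: 0 true → even ✓
{p_3, p_4}: 0 true → even ✓
{p_2, p_3}: 0 true → even ✓
{p_1, p_3}: 0 true → even ✓
{p_1, p_5}: 0 true → even ✓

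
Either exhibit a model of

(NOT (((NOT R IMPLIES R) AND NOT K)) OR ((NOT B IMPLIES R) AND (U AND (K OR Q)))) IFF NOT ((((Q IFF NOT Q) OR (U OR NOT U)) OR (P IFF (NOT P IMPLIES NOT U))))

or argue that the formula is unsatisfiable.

P: True, R: True, K: False, U: False, B: True, Q: True

  (NOT (((NOT R IMPLIES R) AND NOT K)) OR ((NOT B IMPLIES R) AND (U AND (K OR Q)))) IFF NOT ((((Q IFF NOT Q) OR (U OR NOT U)) OR (P IFF (NOT P IMPLIES NOT U)))) = True
    NOT (((NOT R IMPLIES R) AND NOT K)) OR ((NOT B IMPLIES R) AND (U AND (K OR Q))) = False
      NOT (((NOT R IMPLIES R) AND NOT K)) = False
        (NOT R IMPLIES R) AND NOT K = True
          NOT R IMPLIES R = True
            NOT R = False
          NOT K = True
      (NOT B IMPLIES R) AND (U AND (K OR Q)) = False
        NOT B IMPLIES R = True
          NOT B = False
        U AND (K OR Q) = False
          K OR Q = True
    NOT ((((Q IFF NOT Q) OR (U OR NOT U)) OR (P IFF (NOT P IMPLIES NOT U)))) = False
      ((Q IFF NOT Q) OR (U OR NOT U)) OR (P IFF (NOT P IMPLIES NOT U)) = True
        (Q IFF NOT Q) OR (U OR NOT U) = True
          Q IFF NOT Q = False
            NOT Q = False
          U OR NOT U = True
            NOT U = True
        P IFF (NOT P IMPLIES NOT U) = True
          NOT P IMPLIES NOT U = True
            NOT P = False
            NOT U = True
The formula evaluates to True.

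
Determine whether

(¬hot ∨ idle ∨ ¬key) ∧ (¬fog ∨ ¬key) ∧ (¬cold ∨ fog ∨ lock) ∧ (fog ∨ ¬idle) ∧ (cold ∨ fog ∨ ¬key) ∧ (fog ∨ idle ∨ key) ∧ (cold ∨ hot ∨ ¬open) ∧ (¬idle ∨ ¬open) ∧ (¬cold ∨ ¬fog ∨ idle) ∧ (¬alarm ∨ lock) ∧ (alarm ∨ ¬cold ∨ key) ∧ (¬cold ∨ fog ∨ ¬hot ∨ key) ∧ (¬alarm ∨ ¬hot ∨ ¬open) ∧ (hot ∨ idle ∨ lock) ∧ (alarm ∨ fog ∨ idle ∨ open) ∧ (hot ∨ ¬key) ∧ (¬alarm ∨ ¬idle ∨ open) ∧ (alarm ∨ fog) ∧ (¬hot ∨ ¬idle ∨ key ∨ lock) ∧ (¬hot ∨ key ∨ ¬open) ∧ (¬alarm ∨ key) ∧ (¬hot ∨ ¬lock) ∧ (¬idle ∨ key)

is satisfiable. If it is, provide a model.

cold = False; fog = True; idle = False; open = False; hot = True; key = False; alarm = False; lock = False

Set cold = False.
Try fog = False:
  (fog ∨ ¬idle) forces idle = False.
  (cold ∨ fog ∨ ¬key) forces key = False.
  clause (fog ∨ idle ∨ key) is falsified — backtrack.
So fog = True.
  then (¬fog ∨ ¬key) forces key = False.
  then (¬alarm ∨ key) forces alarm = False.
  then (¬idle ∨ key) forces idle = False.
Set open = False.
Set hot = True.
  then (¬hot ∨ ¬lock) forces lock = False.
All clauses satisfied.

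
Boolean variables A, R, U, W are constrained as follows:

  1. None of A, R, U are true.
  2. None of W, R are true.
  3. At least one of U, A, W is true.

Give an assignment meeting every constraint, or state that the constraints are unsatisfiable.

Case A = True:
  Constraint (1) is violated (A=T) — contradiction.
Case A = False:
  (1) forces R = False.
  (1) forces U = False.
  (2) forces W = False.
  Constraint (3) is violated (U=F, A=F, W=F) — contradiction.
Both cases fail — unsatisfiable.

UNSATISFIABLE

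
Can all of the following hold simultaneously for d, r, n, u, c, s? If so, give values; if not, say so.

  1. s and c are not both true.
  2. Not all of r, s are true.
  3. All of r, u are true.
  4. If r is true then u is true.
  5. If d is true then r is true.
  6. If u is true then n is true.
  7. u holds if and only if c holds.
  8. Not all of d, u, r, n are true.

d=F, r=T, n=T, u=T, c=T, s=F

  (1) s=F, c=T — not both ✓
  (2) {r, s}: 1/2 true — not all ✓
  (3) {r, u}: all 2 true ✓
  (4) r=T ⇒ u: T ✓
  (5) d=F ⇒ r: vacuous ✓
  (6) u=T ⇒ n: T ✓
  (7) u=T, c=T — same ✓
  (8) {d, u, r, n}: 3/4 true — not all ✓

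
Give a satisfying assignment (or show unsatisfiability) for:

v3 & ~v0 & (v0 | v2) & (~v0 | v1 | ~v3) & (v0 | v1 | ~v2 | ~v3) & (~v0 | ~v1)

v0=F; v1=T; v2=T; v3=T

Unit clause (v3) forces v3 = True.
Unit clause (~v0) forces v0 = False.
In (v0 | v2) only v2 is left, so v2 = True.
In (v0 | v1 | ~v2 | ~v3) only v1 is left, so v1 = True.
Check each clause:
  (v3): v3 holds.
  (~v0): ~v0 holds.
  (v0 | v2): v2 holds.
  (~v0 | v1 | ~v3): ~v0 holds.
  (v0 | v1 | ~v2 | ~v3): v1 holds.
  (~v0 | ~v1): ~v0 holds.
All clauses satisfied.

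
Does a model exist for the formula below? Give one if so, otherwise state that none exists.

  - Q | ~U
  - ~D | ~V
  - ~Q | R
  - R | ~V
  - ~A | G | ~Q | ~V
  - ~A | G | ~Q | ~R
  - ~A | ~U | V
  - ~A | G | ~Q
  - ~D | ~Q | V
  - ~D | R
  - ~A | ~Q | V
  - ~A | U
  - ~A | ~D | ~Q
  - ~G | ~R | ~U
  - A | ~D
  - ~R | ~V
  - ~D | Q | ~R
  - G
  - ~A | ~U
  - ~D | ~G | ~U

R: False, A: False, V: False, U: False, Q: False, D: False, G: True

Unit clause (G) forces G = True.
Set R = False.
  then (~Q | R) forces Q = False.
  then (R | ~V) forces V = False.
  then (~D | R) forces D = False.
  then (Q | ~U) forces U = False.
  then (~A | U) forces A = False.
All clauses satisfied.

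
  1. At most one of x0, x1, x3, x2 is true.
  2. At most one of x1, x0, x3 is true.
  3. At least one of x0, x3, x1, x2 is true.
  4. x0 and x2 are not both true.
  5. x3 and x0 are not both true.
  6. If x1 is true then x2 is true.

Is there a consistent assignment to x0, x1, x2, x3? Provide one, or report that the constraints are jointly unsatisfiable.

x0 = True, x1 = False, x2 = False, x3 = False

  (1) {x0, x1, x3, x2}: 1 true — at most one ✓
  (2) {x1, x0, x3}: 1 true — at most one ✓
  (3) {x0, x3, x1, x2}: 1 true — at least one ✓
  (4) x0=T, x2=F — not both ✓
  (5) x3=F, x0=T — not both ✓
  (6) x1=F ⇒ x2: vacuous ✓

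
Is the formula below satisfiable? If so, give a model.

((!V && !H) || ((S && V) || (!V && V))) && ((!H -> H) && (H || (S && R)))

S=T, V=T, R=T, H=T

  (!V && !H) || ((S && V) || (!V && V)) = True
    !V && !H = False
      !V = False
      !H = False
    (S && V) || (!V && V) = True
      S && V = True
      !V && V = False
        !V = False
  (!H -> H) && (H || (S && R)) = True
    !H -> H = True
      !H = False
    H || (S && R) = True
      S && R = True
Both conjuncts True, so the formula holds.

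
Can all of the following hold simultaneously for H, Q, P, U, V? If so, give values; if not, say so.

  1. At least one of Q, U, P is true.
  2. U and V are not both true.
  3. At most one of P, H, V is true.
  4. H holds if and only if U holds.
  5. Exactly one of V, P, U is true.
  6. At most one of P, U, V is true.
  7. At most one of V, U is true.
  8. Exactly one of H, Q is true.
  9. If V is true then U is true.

H: True, Q: False, P: False, U: True, V: False

  (1) {Q, U, P}: 1 true — at least one ✓
  (2) U=T, V=F — not both ✓
  (3) {P, H, V}: 1 true — at most one ✓
  (4) H=T, U=T — same ✓
  (5) {V, P, U}: 1 true — exactly one ✓
  (6) {P, U, V}: 1 true — at most one ✓
  (7) {V, U}: 1 true — at most one ✓
  (8) {H, Q}: 1 true — exactly one ✓
  (9) V=F ⇒ U: vacuous ✓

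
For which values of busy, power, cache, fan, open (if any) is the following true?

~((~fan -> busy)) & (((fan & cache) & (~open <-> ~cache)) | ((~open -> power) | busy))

busy = False, power = True, cache = True, fan = False, open = True

  ~((~fan -> busy)) = True
    ~fan -> busy = False
      ~fan = True
  ((fan & cache) & (~open <-> ~cache)) | ((~open -> power) | busy) = True
    (fan & cache) & (~open <-> ~cache) = False
      fan & cache = False
      ~open <-> ~cache = True
        ~open = False
        ~cache = False
    (~open -> power) | busy = True
      ~open -> power = True
        ~open = False
Both conjuncts True, so the formula holds.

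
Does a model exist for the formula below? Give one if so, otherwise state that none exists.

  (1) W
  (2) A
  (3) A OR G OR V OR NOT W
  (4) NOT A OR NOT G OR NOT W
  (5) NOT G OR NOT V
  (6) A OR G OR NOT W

Unit clause (W) forces W = True.
Unit clause (A) forces A = True.
In (NOT A OR NOT G OR NOT W) only NOT G is left, so G = False.
Set V = True.
Check each clause:
  (W): W holds.
  (A): A holds.
  (A OR G OR V OR NOT W): A holds.
  (NOT A OR NOT G OR NOT W): NOT G holds.
  (NOT G OR NOT V): NOT G holds.
  (A OR G OR NOT W): A holds.
All clauses satisfied.

W = True, G = False, A = True, V = True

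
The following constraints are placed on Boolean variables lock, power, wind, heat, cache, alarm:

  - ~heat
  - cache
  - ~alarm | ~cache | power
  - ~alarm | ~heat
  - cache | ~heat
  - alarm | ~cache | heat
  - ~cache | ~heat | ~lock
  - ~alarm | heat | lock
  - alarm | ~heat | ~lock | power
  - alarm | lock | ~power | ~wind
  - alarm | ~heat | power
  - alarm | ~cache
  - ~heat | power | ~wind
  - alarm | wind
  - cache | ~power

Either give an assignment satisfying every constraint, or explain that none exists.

lock: True; power: True; wind: False; heat: False; cache: True; alarm: True

Unit clause (~heat) forces heat = False.
Unit clause (cache) forces cache = True.
In (alarm | ~cache | heat) only alarm is left, so alarm = True.
In (~alarm | heat | lock) only lock is left, so lock = True.
In (~alarm | ~cache | power) only power is left, so power = True.
Set wind = False.
All clauses satisfied.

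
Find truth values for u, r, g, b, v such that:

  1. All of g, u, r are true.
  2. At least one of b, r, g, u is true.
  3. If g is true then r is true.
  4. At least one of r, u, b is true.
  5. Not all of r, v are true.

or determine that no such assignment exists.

u=T; r=T; g=T; b=T; v=F

  (1) {g, u, r}: all 3 true ✓
  (2) {b, r, g, u}: 4 true — at least one ✓
  (3) g=T ⇒ r: T ✓
  (4) {r, u, b}: 3 true — at least one ✓
  (5) {r, v}: 1/2 true — not all ✓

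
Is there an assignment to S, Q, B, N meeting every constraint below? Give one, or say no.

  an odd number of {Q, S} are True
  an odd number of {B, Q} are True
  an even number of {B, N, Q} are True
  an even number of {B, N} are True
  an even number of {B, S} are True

S=T, Q=F, B=T, N=T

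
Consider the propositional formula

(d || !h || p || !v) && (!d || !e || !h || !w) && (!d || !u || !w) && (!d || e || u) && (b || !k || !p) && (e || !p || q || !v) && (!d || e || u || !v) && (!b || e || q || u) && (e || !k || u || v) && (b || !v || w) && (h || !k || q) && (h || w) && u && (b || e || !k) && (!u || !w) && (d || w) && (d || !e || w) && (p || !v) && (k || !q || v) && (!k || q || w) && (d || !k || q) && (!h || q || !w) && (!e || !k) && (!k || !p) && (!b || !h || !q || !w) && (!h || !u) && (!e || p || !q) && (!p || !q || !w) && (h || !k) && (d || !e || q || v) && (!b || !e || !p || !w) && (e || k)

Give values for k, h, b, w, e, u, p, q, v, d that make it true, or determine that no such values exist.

UNSATISFIABLE

Case u = True:
  (!u || !w) forces w = False.
  (h || w) forces h = True.
  Clause (!h || !u) is falsified — contradiction.
Case u = False:
  Clause (u) is falsified — contradiction.
Both cases fail, so the formula is unsatisfiable.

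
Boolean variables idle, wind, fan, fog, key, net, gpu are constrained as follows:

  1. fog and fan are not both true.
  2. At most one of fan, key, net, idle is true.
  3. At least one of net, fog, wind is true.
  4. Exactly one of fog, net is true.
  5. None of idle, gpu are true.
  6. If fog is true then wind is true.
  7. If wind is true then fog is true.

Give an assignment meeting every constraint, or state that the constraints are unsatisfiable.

idle = False, wind = False, fan = False, fog = False, key = False, net = True, gpu = False

  (1) fog=F, fan=F — not both ✓
  (2) {fan, key, net, idle}: 1 true — at most one ✓
  (3) {net, fog, wind}: 1 true — at least one ✓
  (4) {fog, net}: 1 true — exactly one ✓
  (5) {idle, gpu}: 0 true — none ✓
  (6) fog=F ⇒ wind: vacuous ✓
  (7) wind=F ⇒ fog: vacuous ✓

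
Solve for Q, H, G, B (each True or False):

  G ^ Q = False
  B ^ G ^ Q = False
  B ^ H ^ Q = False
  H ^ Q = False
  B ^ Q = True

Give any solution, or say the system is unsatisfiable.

Q = True; H = True; G = True; B = False

G ^ Q = T ^ T = False ✓
B ^ G ^ Q = F ^ T ^ T = False ✓
B ^ H ^ Q = F ^ T ^ T = False ✓
H ^ Q = T ^ T = False ✓
B ^ Q = F ^ T = True ✓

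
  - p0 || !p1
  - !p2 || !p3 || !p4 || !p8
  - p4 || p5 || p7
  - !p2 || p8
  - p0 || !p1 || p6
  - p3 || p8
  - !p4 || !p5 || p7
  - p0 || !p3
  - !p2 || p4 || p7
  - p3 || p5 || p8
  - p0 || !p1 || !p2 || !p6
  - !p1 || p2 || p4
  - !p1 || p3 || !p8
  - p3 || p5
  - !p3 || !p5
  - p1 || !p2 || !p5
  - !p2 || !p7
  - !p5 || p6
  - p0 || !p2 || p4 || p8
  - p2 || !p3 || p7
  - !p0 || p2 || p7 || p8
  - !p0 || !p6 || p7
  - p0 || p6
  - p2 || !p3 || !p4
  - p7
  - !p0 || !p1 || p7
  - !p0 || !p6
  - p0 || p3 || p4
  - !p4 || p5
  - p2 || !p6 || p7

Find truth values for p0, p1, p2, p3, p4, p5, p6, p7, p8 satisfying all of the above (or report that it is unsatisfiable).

p0 = True, p1 = False, p2 = False, p3 = True, p4 = False, p5 = False, p6 = False, p7 = True, p8 = True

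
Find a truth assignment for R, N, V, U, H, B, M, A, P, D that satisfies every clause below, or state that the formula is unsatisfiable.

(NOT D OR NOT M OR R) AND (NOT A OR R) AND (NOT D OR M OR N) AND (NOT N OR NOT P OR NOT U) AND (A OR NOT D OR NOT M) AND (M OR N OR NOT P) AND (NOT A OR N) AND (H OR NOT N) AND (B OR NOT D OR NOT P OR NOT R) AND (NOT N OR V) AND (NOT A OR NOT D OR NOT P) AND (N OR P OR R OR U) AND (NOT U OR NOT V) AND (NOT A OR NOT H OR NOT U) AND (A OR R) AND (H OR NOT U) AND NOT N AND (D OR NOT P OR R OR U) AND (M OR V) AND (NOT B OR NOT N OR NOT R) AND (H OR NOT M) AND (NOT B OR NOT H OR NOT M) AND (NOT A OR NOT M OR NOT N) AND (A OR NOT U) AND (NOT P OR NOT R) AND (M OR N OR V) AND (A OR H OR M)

Unit clause (NOT N) forces N = False.
In (NOT A OR N) only NOT A is left, so A = False.
In (A OR R) only R is left, so R = True.
In (A OR NOT U) only NOT U is left, so U = False.
In (NOT P OR NOT R) only NOT P is left, so P = False.
Set V = False.
  then (M OR V) forces M = True.
  then (H OR NOT M) forces H = True.
  then (NOT B OR NOT H OR NOT M) forces B = False.
  then (A OR NOT D OR NOT M) forces D = False.
All clauses satisfied.

R: True, N: False, V: False, U: False, H: True, B: False, M: True, A: False, P: False, D: False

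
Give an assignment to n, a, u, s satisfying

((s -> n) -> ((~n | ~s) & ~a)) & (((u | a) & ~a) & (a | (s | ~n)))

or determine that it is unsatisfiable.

n=F; a=F; u=T; s=F

  (s -> n) -> ((~n | ~s) & ~a) = True
    s -> n = True
    (~n | ~s) & ~a = True
      ~n | ~s = True
        ~n = True
        ~s = True
      ~a = True
  ((u | a) & ~a) & (a | (s | ~n)) = True
    (u | a) & ~a = True
      u | a = True
      ~a = True
    a | (s | ~n) = True
      s | ~n = True
        ~n = True
Both conjuncts True, so the formula holds.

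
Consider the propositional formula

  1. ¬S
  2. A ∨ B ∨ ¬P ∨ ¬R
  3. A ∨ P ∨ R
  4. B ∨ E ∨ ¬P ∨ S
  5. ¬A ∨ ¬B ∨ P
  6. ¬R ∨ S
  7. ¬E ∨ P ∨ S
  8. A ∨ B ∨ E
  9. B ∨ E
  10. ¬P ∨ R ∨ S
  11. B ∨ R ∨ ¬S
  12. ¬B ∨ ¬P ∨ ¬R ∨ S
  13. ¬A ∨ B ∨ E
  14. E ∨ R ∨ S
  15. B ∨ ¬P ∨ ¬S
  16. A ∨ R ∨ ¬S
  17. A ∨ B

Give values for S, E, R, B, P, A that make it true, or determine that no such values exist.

Case S = True:
  Clause (¬S) is falsified — contradiction.
Case S = False:
  (¬R ∨ S) forces R = False.
  (¬P ∨ R ∨ S) forces P = False.
  (A ∨ P ∨ R) forces A = True.
  (¬A ∨ ¬B ∨ P) forces B = False.
  (¬E ∨ P ∨ S) forces E = False.
  Clause (B ∨ E) is falsified — contradiction.
Both cases fail, so the formula is unsatisfiable.

Unsatisfiable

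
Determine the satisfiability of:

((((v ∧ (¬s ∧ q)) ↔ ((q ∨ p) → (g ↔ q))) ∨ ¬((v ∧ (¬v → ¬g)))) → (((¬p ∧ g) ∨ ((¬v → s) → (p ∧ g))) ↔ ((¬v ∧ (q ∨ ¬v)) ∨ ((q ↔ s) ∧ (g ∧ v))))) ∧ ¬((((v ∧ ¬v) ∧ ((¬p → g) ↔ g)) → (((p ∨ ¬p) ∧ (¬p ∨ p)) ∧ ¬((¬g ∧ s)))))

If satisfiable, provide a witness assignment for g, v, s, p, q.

Unsatisfiable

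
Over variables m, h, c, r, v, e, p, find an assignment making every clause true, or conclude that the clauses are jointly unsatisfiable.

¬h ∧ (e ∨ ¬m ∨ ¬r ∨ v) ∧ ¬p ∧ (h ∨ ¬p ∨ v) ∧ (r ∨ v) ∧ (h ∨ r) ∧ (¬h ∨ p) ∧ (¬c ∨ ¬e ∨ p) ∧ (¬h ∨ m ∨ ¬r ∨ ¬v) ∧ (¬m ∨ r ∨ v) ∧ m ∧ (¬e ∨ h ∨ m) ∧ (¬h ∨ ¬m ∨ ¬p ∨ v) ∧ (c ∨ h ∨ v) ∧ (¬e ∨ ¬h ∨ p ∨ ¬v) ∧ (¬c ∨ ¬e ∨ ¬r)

m=T, h=F, c=F, r=T, v=T, e=F, p=F

Unit clause (¬h) forces h = False.
Unit clause (¬p) forces p = False.
In (h ∨ r) only r is left, so r = True.
Unit clause (m) forces m = True.
Set c = False.
  then (c ∨ h ∨ v) forces v = True.
Set e = False.
All clauses satisfied.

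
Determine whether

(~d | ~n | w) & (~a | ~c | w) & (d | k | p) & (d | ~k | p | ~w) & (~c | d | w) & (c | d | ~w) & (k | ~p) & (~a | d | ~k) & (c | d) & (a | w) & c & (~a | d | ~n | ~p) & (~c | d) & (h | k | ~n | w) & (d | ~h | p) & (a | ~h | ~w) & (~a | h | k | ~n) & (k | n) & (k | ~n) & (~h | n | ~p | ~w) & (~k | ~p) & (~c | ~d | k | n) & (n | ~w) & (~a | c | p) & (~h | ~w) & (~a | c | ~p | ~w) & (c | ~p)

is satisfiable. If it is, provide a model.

a = True; p = False; d = True; w = True; c = True; k = True; h = False; n = True

Unit clause (c) forces c = True.
In (~c | d) only d is left, so d = True.
Set a = True.
  then (~a | ~c | w) forces w = True.
  then (n | ~w) forces n = True.
  then (~h | ~w) forces h = False.
  then (~a | h | k | ~n) forces k = True.
  then (~k | ~p) forces p = False.
All clauses satisfied.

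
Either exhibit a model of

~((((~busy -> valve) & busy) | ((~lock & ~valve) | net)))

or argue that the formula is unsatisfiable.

valve = True; net = False; busy = False; lock = True

  ~((((~busy -> valve) & busy) | ((~lock & ~valve) | net))) = True
    ((~busy -> valve) & busy) | ((~lock & ~valve) | net) = False
      (~busy -> valve) & busy = False
        ~busy -> valve = True
          ~busy = True
      (~lock & ~valve) | net = False
        ~lock & ~valve = False
          ~lock = False
          ~valve = False
The formula evaluates to True.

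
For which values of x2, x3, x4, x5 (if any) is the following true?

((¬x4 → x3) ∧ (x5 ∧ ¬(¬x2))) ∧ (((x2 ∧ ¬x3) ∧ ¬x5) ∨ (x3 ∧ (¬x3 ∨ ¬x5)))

Case x5 = True: the formula simplifies to ((¬x4 → x3) ∧ ¬(¬x2)) ∧ (x3 ∧ ¬x3).
  x3 = True: the conjunct ¬x3 is False.
  x3 = False: the conjunct x3 is False.
Case x5 = False: the conjunct x5 is False.
Both cases fail — unsatisfiable.

Unsatisfiable — no assignment works.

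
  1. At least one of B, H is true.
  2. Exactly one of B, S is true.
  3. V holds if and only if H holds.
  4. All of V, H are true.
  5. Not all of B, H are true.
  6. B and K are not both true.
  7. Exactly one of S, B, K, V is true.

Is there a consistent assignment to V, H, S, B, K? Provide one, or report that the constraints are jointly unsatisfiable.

Unsatisfiable

Case V = True:
  (3) with V=T forces H = True.
  (5) with H=T forces B = False.
  (2) with B=F forces S = True.
  Constraint (7) is violated (S=T, V=T) — contradiction.
Case V = False:
  Constraint (4) is violated (V=F) — contradiction.
Both cases fail — unsatisfiable.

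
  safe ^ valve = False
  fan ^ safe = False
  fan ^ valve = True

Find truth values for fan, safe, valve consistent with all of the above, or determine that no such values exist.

UNSATISFIABLE

Adding constraints 1, 2, 3 mod 2: every variable appears an even number of times on the left, so the left side is 0.
But the right sides sum to 1 (mod 2). 0 ≠ 1 — the system is inconsistent.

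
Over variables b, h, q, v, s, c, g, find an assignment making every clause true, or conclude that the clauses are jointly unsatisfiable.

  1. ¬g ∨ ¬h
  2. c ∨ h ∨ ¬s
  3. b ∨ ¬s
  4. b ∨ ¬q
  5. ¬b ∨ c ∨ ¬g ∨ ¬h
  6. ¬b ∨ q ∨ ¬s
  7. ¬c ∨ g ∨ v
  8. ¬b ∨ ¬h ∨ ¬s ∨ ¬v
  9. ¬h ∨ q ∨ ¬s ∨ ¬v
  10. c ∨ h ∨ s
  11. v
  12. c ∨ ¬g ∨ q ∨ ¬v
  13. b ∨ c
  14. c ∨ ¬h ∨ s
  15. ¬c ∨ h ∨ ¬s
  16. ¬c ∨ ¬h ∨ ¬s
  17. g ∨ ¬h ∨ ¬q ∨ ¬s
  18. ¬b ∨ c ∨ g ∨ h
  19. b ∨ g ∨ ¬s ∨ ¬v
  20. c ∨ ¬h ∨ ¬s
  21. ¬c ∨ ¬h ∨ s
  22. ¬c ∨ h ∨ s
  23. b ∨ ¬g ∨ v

Case s = True:
  (b ∨ ¬s) forces b = True.
  (¬b ∨ q ∨ ¬s) forces q = True.
  (v) forces v = True.
  (¬b ∨ ¬h ∨ ¬s ∨ ¬v) forces h = False.
  (c ∨ h ∨ ¬s) forces c = True.
  Clause (¬c ∨ h ∨ ¬s) is falsified — contradiction.
Case s = False:
  (v) forces v = True.
  If c = True:
    (¬c ∨ ¬h ∨ s) forces h = False.
    clause (¬c ∨ h ∨ s) is falsified.
  If c = False:
    (c ∨ h ∨ s) forces h = True.
    clause (c ∨ ¬h ∨ s) is falsified.
  Every sub-case reaches a contradiction.
Both cases fail, so the formula is unsatisfiable.

No satisfying assignment exists.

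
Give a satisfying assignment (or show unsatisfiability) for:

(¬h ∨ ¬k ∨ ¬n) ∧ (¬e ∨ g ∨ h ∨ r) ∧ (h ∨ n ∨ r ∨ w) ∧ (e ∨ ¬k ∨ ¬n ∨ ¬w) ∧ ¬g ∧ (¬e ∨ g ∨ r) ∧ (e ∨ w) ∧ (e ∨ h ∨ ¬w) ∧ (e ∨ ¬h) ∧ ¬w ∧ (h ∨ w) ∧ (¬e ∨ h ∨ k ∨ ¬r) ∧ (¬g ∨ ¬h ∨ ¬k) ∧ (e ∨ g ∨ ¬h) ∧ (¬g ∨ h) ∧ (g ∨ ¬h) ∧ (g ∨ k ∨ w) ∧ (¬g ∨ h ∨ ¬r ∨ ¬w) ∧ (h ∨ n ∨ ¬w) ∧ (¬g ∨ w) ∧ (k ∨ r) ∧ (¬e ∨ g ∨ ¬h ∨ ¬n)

Unsatisfiable

Case h = True:
  (¬g) forces g = False.
  Clause (g ∨ ¬h) is falsified — contradiction.
Case h = False:
  (¬g) forces g = False.
  (¬w) forces w = False.
  Clause (h ∨ w) is falsified — contradiction.
Both cases fail, so the formula is unsatisfiable.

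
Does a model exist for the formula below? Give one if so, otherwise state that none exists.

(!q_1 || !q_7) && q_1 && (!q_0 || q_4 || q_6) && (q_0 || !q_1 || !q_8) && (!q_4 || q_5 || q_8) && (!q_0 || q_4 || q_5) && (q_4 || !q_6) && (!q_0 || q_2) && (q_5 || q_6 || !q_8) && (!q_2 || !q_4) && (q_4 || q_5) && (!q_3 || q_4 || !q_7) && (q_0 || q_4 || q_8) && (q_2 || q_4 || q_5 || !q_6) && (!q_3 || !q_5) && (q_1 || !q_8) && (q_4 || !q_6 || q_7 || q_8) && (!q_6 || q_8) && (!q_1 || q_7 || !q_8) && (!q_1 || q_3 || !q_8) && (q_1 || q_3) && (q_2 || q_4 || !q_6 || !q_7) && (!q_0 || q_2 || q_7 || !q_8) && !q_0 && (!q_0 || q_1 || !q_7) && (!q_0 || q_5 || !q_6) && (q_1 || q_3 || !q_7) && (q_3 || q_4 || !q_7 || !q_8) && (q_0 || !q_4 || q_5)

Unit clause (q_1) forces q_1 = True.
Unit clause (!q_0) forces q_0 = False.
In (!q_1 || !q_7) only !q_7 is left, so q_7 = False.
In (q_0 || !q_1 || !q_8) only !q_8 is left, so q_8 = False.
In (q_0 || q_4 || q_8) only q_4 is left, so q_4 = True.
In (!q_6 || q_8) only !q_6 is left, so q_6 = False.
In (q_0 || !q_4 || q_5) only q_5 is left, so q_5 = True.
In (!q_2 || !q_4) only !q_2 is left, so q_2 = False.
In (!q_3 || !q_5) only !q_3 is left, so q_3 = False.
All clauses satisfied.

q_0: False; q_1: True; q_2: False; q_3: False; q_4: True; q_5: True; q_6: False; q_7: False; q_8: False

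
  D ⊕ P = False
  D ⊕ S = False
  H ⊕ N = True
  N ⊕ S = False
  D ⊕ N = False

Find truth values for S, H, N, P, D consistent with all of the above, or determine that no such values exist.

S: False, H: True, N: False, P: False, D: False

D ⊕ P = F ⊕ F = False ✓
D ⊕ S = F ⊕ F = False ✓
H ⊕ N = T ⊕ F = True ✓
N ⊕ S = F ⊕ F = False ✓
D ⊕ N = F ⊕ F = False ✓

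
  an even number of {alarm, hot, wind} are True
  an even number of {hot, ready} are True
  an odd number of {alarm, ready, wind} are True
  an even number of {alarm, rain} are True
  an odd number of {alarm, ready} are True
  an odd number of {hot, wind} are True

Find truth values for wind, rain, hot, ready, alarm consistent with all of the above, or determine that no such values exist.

Unsatisfiable — no assignment works.

Adding constraints 1, 2, 3 mod 2: every variable appears an even number of times on the left, so the left side is 0.
But the right sides sum to 1 (mod 2). 0 ≠ 1 — the system is inconsistent.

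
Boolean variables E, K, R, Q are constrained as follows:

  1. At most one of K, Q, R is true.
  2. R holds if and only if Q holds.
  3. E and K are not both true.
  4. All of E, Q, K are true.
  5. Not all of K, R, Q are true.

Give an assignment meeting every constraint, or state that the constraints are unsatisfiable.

Case E = True:
  (3) with E=T forces K = False.
  Constraint (4) is violated (K=F) — contradiction.
Case E = False:
  Constraint (4) is violated (E=F) — contradiction.
Both cases fail — unsatisfiable.

Unsatisfiable — no assignment works.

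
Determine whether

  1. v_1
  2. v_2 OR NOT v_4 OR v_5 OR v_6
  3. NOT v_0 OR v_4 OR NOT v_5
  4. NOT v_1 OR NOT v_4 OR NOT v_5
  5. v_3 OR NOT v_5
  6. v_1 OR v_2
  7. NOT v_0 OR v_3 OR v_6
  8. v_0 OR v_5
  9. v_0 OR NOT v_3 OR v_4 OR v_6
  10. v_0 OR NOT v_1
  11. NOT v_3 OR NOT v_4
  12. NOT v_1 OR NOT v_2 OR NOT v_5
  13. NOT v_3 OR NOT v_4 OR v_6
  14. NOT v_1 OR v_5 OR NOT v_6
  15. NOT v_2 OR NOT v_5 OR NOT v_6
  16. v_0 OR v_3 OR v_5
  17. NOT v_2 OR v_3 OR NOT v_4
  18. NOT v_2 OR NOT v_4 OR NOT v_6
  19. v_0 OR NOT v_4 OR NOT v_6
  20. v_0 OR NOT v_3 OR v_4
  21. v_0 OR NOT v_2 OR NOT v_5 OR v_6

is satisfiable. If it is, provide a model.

v_0=T, v_1=T, v_2=T, v_3=T, v_4=F, v_5=F, v_6=F

Unit clause (v_1) forces v_1 = True.
In (v_0 OR NOT v_1) only v_0 is left, so v_0 = True.
Set v_2 = True.
  then (NOT v_1 OR NOT v_2 OR NOT v_5) forces v_5 = False.
  then (NOT v_1 OR v_5 OR NOT v_6) forces v_6 = False.
  then (NOT v_0 OR v_3 OR v_6) forces v_3 = True.
  then (NOT v_3 OR NOT v_4) forces v_4 = False.
All clauses satisfied.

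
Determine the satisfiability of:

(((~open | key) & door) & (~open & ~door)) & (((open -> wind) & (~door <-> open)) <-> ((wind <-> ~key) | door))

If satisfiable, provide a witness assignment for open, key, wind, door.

Unsatisfiable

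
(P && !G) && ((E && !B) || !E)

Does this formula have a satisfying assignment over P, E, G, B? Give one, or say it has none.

P=T; E=F; G=F; B=F

  P && !G = True
    !G = True
  (E && !B) || !E = True
    E && !B = False
      !B = True
    !E = True
Both conjuncts True, so the formula holds.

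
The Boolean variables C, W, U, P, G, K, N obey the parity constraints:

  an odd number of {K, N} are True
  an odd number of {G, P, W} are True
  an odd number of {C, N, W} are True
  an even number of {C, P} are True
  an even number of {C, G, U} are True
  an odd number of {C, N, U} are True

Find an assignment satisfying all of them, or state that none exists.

Unsatisfiable

Adding constraints 2, 3, 4, 5, 6 mod 2: every variable appears an even number of times on the left, so the left side is 0.
But the right sides sum to 1 (mod 2). 0 ≠ 1 — the system is inconsistent.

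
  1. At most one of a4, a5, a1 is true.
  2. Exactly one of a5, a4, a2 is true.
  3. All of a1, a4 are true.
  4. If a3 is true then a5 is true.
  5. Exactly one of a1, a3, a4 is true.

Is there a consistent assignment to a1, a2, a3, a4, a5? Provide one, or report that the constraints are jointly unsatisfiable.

The formula is unsatisfiable.

Case a1 = True:
  (1) with a1=T forces a4 = False.
  Constraint (3) is violated (a4=F) — contradiction.
Case a1 = False:
  Constraint (3) is violated (a1=F) — contradiction.
Both cases fail — unsatisfiable.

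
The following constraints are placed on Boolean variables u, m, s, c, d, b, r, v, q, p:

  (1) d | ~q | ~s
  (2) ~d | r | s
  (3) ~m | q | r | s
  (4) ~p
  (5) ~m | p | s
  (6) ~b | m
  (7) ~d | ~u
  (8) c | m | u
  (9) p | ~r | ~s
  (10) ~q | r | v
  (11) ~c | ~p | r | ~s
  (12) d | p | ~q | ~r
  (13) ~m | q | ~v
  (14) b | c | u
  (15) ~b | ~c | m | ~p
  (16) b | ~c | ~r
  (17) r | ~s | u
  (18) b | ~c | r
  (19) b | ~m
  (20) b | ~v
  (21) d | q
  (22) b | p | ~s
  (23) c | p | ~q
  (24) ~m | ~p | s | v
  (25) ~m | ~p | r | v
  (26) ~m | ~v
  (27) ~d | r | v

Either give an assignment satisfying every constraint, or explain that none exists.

The formula is unsatisfiable.

Case v = True:
  (~p) forces p = False.
  (b | ~v) forces b = True.
  (~b | m) forces m = True.
  Clause (~m | ~v) is falsified — contradiction.
Case v = False:
  (~p) forces p = False.
  If r = True:
    (p | ~r | ~s) forces s = False.
    (~m | p | s) forces m = False.
    (~b | m) forces b = False.
    (b | ~c | ~r) forces c = False.
    (c | m | u) forces u = True.
    (~d | ~u) forces d = False.
    (d | p | ~q | ~r) forces q = False.
    clause (d | q) is falsified.
  If r = False:
    (~q | r | v) forces q = False.
    (d | q) forces d = True.
    clause (~d | r | v) is falsified.
  Every sub-case reaches a contradiction.
Both cases fail, so the formula is unsatisfiable.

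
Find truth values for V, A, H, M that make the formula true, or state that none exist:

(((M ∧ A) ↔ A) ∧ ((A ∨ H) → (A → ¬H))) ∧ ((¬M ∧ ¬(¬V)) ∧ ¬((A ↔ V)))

V: True, A: False, H: False, M: False

  ((M ∧ A) ↔ A) ∧ ((A ∨ H) → (A → ¬H)) = True
    (M ∧ A) ↔ A = True
      M ∧ A = False
    (A ∨ H) → (A → ¬H) = True
      A ∨ H = False
      A → ¬H = True
        ¬H = True
  (¬M ∧ ¬(¬V)) ∧ ¬((A ↔ V)) = True
    ¬M ∧ ¬(¬V) = True
      ¬M = True
      ¬(¬V) = True
        ¬V = False
    ¬((A ↔ V)) = True
      A ↔ V = False
Both conjuncts True, so the formula holds.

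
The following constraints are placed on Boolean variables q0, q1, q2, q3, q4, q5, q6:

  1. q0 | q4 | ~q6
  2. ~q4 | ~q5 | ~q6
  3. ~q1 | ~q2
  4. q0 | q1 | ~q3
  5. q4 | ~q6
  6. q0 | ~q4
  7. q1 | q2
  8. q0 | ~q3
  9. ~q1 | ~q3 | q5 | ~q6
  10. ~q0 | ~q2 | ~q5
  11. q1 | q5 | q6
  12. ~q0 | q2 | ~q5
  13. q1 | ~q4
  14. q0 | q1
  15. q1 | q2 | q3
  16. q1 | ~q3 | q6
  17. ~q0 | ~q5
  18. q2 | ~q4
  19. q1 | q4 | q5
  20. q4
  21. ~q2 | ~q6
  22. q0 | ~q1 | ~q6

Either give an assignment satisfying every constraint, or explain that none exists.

Unsatisfiable — no assignment works.

Case q4 = True:
  (q0 | ~q4) forces q0 = True.
  (q1 | ~q4) forces q1 = True.
  (~q1 | ~q2) forces q2 = False.
  Clause (q2 | ~q4) is falsified — contradiction.
Case q4 = False:
  Clause (q4) is falsified — contradiction.
Both cases fail, so the formula is unsatisfiable.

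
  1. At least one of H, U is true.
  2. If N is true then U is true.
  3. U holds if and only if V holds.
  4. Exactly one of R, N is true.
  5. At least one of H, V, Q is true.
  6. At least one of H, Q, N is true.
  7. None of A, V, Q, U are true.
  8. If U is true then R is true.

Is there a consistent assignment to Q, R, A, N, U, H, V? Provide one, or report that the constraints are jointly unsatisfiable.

Q = False, R = True, A = False, N = False, U = False, H = True, V = False

  (1) {H, U}: 1 true — at least one ✓
  (2) N=F ⇒ U: vacuous ✓
  (3) U=F, V=F — same ✓
  (4) {R, N}: 1 true — exactly one ✓
  (5) {H, V, Q}: 1 true — at least one ✓
  (6) {H, Q, N}: 1 true — at least one ✓
  (7) {A, V, Q, U}: 0 true — none ✓
  (8) U=F ⇒ R: vacuous ✓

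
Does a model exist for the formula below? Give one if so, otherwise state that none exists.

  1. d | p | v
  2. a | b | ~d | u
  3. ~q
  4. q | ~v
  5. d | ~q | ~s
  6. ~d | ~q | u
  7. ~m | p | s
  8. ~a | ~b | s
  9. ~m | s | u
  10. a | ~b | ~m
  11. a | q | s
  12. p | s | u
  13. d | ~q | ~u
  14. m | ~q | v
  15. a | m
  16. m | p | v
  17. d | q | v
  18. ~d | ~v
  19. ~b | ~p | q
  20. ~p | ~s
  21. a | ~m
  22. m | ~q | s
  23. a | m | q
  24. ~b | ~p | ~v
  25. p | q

Unit clause (~q) forces q = False.
In (q | ~v) only ~v is left, so v = False.
In (d | q | v) only d is left, so d = True.
In (p | q) only p is left, so p = True.
In (~b | ~p | q) only ~b is left, so b = False.
In (~p | ~s) only ~s is left, so s = False.
In (a | q | s) only a is left, so a = True.
Set u = False.
  then (~m | s | u) forces m = False.
All clauses satisfied.

s = False; d = True; v = False; a = True; u = False; p = True; q = False; b = False; m = False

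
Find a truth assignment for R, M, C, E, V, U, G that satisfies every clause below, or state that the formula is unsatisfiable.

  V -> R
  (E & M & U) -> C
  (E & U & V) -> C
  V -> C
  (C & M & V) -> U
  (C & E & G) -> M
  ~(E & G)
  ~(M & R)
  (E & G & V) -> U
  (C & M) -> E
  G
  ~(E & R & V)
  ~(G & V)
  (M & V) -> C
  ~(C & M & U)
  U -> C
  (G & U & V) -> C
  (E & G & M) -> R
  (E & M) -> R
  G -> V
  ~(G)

Case G = True:
  Clause (~G) is falsified — contradiction.
Case G = False:
  Clause (G) is falsified — contradiction.
Both cases fail, so the formula is unsatisfiable.

Unsatisfiable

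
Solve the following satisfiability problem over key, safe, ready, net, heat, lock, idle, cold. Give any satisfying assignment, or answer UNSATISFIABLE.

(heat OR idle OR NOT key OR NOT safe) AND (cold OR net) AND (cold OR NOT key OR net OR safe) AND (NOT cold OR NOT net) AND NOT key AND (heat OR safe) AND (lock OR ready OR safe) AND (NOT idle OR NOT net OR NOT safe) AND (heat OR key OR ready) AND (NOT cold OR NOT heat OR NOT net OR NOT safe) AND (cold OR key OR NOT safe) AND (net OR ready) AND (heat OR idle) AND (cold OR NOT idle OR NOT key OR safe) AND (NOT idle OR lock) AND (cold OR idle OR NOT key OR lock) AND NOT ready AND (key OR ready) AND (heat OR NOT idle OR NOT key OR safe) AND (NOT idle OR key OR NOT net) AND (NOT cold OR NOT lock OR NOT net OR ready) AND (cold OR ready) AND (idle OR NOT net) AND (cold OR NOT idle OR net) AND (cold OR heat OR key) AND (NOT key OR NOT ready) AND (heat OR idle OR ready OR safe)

UNSATISFIABLE

Case key = True:
  Clause (NOT key) is falsified — contradiction.
Case key = False:
  (NOT ready) forces ready = False.
  Clause (key OR ready) is falsified — contradiction.
Both cases fail, so the formula is unsatisfiable.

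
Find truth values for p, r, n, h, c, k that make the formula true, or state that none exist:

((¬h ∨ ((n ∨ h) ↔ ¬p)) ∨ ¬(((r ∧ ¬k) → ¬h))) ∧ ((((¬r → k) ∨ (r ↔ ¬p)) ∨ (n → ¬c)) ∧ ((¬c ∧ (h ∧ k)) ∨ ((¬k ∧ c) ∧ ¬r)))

p: False, r: False, n: False, h: True, c: False, k: True

  (¬h ∨ ((n ∨ h) ↔ ¬p)) ∨ ¬(((r ∧ ¬k) → ¬h)) = True
    ¬h ∨ ((n ∨ h) ↔ ¬p) = True
      ¬h = False
      (n ∨ h) ↔ ¬p = True
        n ∨ h = True
        ¬p = True
    ¬(((r ∧ ¬k) → ¬h)) = False
      (r ∧ ¬k) → ¬h = True
        r ∧ ¬k = False
          ¬k = False
        ¬h = False
  (((¬r → k) ∨ (r ↔ ¬p)) ∨ (n → ¬c)) ∧ ((¬c ∧ (h ∧ k)) ∨ ((¬k ∧ c) ∧ ¬r)) = True
    ((¬r → k) ∨ (r ↔ ¬p)) ∨ (n → ¬c) = True
      (¬r → k) ∨ (r ↔ ¬p) = True
        ¬r → k = True
          ¬r = True
        r ↔ ¬p = False
          ¬p = True
      n → ¬c = True
        ¬c = True
    (¬c ∧ (h ∧ k)) ∨ ((¬k ∧ c) ∧ ¬r) = True
      ¬c ∧ (h ∧ k) = True
        ¬c = True
        h ∧ k = True
      (¬k ∧ c) ∧ ¬r = False
        ¬k ∧ c = False
          ¬k = False
        ¬r = True
Both conjuncts True, so the formula holds.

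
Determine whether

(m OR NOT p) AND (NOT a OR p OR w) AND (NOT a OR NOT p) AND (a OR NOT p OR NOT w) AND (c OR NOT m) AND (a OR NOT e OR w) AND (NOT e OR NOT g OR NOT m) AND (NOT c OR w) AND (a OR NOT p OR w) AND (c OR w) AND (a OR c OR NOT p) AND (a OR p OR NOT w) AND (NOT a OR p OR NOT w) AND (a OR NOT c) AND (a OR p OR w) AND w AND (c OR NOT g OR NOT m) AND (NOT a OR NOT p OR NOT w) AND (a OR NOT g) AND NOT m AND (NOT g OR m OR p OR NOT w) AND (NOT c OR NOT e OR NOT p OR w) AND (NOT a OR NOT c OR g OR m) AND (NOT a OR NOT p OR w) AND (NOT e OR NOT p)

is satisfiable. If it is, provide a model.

No satisfying assignment exists.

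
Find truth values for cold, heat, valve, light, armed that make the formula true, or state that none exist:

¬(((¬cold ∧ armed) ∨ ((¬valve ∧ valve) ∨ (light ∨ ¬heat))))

cold: True, heat: True, valve: False, light: False, armed: False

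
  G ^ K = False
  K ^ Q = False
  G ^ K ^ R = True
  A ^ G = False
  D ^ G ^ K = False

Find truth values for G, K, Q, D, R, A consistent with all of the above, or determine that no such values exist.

G=F, K=F, Q=F, D=F, R=T, A=F

G ^ K = F ^ F = False ✓
K ^ Q = F ^ F = False ✓
G ^ K ^ R = F ^ F ^ T = True ✓
A ^ G = F ^ F = False ✓
D ^ G ^ K = F ^ F ^ F = False ✓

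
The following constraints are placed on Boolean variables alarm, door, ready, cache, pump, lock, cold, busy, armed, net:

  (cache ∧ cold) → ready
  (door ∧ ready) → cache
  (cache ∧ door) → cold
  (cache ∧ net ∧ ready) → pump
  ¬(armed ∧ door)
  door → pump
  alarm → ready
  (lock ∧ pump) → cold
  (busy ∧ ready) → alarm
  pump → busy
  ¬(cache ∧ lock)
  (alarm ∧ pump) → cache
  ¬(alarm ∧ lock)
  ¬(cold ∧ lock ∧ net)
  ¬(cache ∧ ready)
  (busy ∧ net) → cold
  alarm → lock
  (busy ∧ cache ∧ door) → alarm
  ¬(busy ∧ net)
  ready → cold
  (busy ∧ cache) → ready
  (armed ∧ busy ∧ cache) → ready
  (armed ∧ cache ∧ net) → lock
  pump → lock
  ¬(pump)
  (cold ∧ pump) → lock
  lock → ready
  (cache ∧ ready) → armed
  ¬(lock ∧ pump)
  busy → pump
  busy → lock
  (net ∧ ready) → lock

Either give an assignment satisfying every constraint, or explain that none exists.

alarm: False; door: False; ready: False; cache: True; pump: False; lock: False; cold: False; busy: False; armed: False; net: True

Unit clause (¬pump) forces pump = False.
In (¬door ∨ pump) only ¬door is left, so door = False.
In (¬busy ∨ pump) only ¬busy is left, so busy = False.
Try alarm = True:
  (¬alarm ∨ ¬lock) forces lock = False.
  clause (¬alarm ∨ lock) is falsified — backtrack.
So alarm = False.
Set ready = False.
  then (¬lock ∨ ready) forces lock = False.
Set cache = True.
  then (¬cache ∨ ¬cold ∨ ready) forces cold = False.
Set armed = False.
Set net = True.
All clauses satisfied.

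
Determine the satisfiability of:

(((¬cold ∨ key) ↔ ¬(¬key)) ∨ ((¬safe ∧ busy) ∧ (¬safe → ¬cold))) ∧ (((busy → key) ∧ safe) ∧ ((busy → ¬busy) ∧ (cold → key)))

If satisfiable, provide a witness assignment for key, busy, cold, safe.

key=T; busy=F; cold=T; safe=T

  ((¬cold ∨ key) ↔ ¬(¬key)) ∨ ((¬safe ∧ busy) ∧ (¬safe → ¬cold)) = True
    (¬cold ∨ key) ↔ ¬(¬key) = True
      ¬cold ∨ key = True
        ¬cold = False
      ¬(¬key) = True
        ¬key = False
    (¬safe ∧ busy) ∧ (¬safe → ¬cold) = False
      ¬safe ∧ busy = False
        ¬safe = False
      ¬safe → ¬cold = True
        ¬safe = False
        ¬cold = False
  ((busy → key) ∧ safe) ∧ ((busy → ¬busy) ∧ (cold → key)) = True
    (busy → key) ∧ safe = True
      busy → key = True
    (busy → ¬busy) ∧ (cold → key) = True
      busy → ¬busy = True
        ¬busy = True
      cold → key = True
Both conjuncts True, so the formula holds.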